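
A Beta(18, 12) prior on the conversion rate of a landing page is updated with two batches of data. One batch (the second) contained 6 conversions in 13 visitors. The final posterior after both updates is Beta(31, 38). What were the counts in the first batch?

7 conversions and 19 bounces

Sequential conjugate updates are equivalent to a single update on the pooled data, so total successes = posterior α − prior α and total failures = posterior β − prior β.
Total across both batches: 31−18=13 conversions, 38−12=26 bounces.
Subtract the second batch: 13−6=7 conversions and 26−7=19 bounces.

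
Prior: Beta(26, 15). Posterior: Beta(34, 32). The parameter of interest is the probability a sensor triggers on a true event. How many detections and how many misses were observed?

Under Beta–binomial conjugacy the posterior parameters are (α+s, β+f).
Match parameters: s=34−26=8, f=32−15=17.

8 detections and 17 misses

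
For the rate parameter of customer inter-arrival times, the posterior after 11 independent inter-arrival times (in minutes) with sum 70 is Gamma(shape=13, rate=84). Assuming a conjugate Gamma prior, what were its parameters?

Gamma(shape=2, rate=14)

For an exponential likelihood with a Gamma(α, β) prior on the rate, n observations with total T give posterior Gamma(α+n, β+T).
So α = 13 − 11 = 2 and β = 84 − 70 = 14.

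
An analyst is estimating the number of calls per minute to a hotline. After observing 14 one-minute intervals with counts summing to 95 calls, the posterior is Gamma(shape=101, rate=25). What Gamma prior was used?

Gamma(shape=6, rate=11)

A Gamma(α, β) prior (rate parametrization) on a Poisson rate with n observations summing to S gives posterior Gamma(α+S, β+n).
So α = 101 − 95 = 6 and β = 25 − 14 = 11.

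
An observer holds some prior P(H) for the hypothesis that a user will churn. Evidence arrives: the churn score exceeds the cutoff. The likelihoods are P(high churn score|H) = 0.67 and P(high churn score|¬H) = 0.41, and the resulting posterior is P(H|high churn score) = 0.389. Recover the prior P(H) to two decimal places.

In odds form, posterior odds = prior odds × likelihood ratio, so prior odds = posterior odds ÷ LR.
Posterior odds = 0.389/(1−0.389) = 0.6367. LR = 0.67/0.41 = 1.6341.
Prior odds = 0.6367/1.6341 = 0.3896, so P(H) = 0.3896/(1+0.3896) ≈ 0.28.

P(H) = 0.28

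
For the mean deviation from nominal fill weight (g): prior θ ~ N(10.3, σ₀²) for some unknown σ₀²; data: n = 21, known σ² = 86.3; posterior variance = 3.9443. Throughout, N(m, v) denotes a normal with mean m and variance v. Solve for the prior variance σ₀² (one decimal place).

σ₀² = 98.1

For the Normal–Normal model with known σ², precisions add: τ_n = τ₀ + n/σ².
So 1/σ₀² = 1/3.9443 − 21/86.3 = 0.253530 − 0.243337 = 0.010193.
Hence σ₀² = 1/0.010193 ≈ 98.1.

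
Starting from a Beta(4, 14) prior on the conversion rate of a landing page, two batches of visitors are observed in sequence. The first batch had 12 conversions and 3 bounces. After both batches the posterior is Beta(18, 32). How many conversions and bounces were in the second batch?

2 conversions and 15 bounces

Because Beta–binomial updating is additive in the counts, the combined data contributed (α_post−α_prior, β_post−β_prior) successes and failures.
Total across both batches: 18−4=14 conversions, 32−14=18 bounces.
Subtract the first batch: 14−12=2 conversions and 18−3=15 bounces.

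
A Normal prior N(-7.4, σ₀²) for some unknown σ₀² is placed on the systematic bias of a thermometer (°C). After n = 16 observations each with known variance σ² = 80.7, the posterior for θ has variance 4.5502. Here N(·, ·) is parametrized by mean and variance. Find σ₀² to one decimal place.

Posterior precision equals prior precision plus data precision: 1/σ_n² = 1/σ₀² + n/σ².
So 1/σ₀² = 1/4.5502 − 16/80.7 = 0.219771 − 0.198265 = 0.021506.
Hence σ₀² = 1/0.021506 ≈ 46.5.

σ₀² = 46.5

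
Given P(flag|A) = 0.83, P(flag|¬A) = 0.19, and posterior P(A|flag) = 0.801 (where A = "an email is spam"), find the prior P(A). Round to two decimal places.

P(A) = 0.48

Bayes' rule in odds form gives O(A|E) = O(A)·[P(E|A)/P(E|¬A)], hence O(A) = O(A|E)/LR.
Posterior odds = 0.801/(1−0.801) = 4.0251. LR = 0.83/0.19 = 4.3684.
Prior odds = 4.0251/4.3684 = 0.9214, so P(A) = 0.9214/(1+0.9214) ≈ 0.48.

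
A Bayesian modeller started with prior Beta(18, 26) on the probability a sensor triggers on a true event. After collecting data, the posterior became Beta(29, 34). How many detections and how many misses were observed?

Under Beta–binomial conjugacy the posterior parameters are (a+s, b+f).
So s = 29 − 18 = 11 and f = 34 − 26 = 8.

11 detections and 8 misses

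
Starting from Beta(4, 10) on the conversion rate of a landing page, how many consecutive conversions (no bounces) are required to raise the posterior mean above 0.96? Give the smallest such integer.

k = 237

After k conversions and 0 bounces the posterior is Beta(4+k, 10), with mean (4+k)/(4+10+k).
Set (4+k)/(14+k) > 0.96 and solve: k > (0.96·14 − 4)/(1 − 0.96) = 236.000.
The smallest integer exceeding 236.000 is 237.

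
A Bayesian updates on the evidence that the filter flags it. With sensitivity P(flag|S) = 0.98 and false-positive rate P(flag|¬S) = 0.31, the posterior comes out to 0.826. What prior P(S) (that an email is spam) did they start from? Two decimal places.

In odds form, posterior odds = prior odds × likelihood ratio, so prior odds = posterior odds ÷ LR.
Posterior odds = 0.826/(1−0.826) = 4.7471. LR = 0.98/0.31 = 3.1613.
Prior odds = 4.7471/3.1613 = 1.5016, so P(S) = 1.5016/(1+1.5016) ≈ 0.60.

P(S) = 0.60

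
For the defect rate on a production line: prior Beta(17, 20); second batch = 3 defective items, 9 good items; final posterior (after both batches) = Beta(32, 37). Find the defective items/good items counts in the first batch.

12 defective items and 8 good items

Sequential conjugate updates are equivalent to a single update on the pooled data, so total successes = posterior α − prior α and total failures = posterior β − prior β.
Total across both batches: 32−17=15 defective items, 37−20=17 good items.
Subtract the second batch: 15−3=12 defective items and 17−9=8 good items.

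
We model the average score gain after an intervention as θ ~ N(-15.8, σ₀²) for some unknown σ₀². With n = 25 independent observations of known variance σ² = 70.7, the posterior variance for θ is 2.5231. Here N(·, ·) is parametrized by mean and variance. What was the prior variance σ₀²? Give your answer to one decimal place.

σ₀² = 23.4

For the Normal–Normal model with known σ², precisions add: τ_n = τ₀ + n/σ².
So 1/σ₀² = 1/2.5231 − 25/70.7 = 0.396338 − 0.353607 = 0.042731.
Hence σ₀² = 1/0.042731 ≈ 23.4.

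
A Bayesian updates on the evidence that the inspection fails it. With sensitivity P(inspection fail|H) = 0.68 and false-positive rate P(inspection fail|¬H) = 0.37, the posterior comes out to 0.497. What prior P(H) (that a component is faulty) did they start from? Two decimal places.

P(H) = 0.35

In odds form, posterior odds = prior odds × likelihood ratio, so prior odds = posterior odds ÷ LR.
Posterior odds = 0.497/(1−0.497) = 0.9881. LR = 0.68/0.37 = 1.8378.
Prior odds = 0.9881/1.8378 = 0.5377, so P(H) = 0.5377/(1+0.5377) ≈ 0.35.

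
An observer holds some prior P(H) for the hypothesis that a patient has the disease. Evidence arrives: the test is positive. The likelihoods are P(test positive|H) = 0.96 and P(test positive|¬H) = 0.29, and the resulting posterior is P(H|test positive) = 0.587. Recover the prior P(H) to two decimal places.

In odds form, posterior odds = prior odds × likelihood ratio, so prior odds = posterior odds ÷ LR.
Posterior odds = 0.587/(1−0.587) = 1.4213. LR = 0.96/0.29 = 3.3103.
Prior odds = 1.4213/3.3103 = 0.4294, so P(H) = 0.4294/(1+0.4294) ≈ 0.30.

P(H) = 0.30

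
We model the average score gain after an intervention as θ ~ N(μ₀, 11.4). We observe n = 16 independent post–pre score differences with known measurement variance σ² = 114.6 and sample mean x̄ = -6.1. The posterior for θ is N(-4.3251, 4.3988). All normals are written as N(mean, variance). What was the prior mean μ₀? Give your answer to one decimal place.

The posterior mean is a precision-weighted average: μ_n = (τ₀μ₀ + τ_data·x̄)/(τ₀+τ_data), with τ₀=1/σ₀² and τ_data=n/σ².
Here τ₀ = 1/11.4 = 0.087719 and τ_data = 16/114.6 = 0.139616, so τ_n = 0.227335.
Rearranging for μ₀: μ₀ = (μ_n·τ_n − τ_data·x̄)/τ₀ = (-4.3251·0.227335 − 0.139616·-6.1) / 0.087719 = -0.131589/0.087719 ≈ -1.5.

μ₀ = -1.5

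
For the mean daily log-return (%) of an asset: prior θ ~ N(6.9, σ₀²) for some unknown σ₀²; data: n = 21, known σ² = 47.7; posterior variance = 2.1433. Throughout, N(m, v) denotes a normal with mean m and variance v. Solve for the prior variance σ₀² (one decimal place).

For the Normal–Normal model with known σ², precisions add: τ_n = τ₀ + n/σ².
So 1/σ₀² = 1/2.1433 − 21/47.7 = 0.466570 − 0.440252 = 0.026318.
Hence σ₀² = 1/0.026318 ≈ 38.0.

σ₀² = 38.0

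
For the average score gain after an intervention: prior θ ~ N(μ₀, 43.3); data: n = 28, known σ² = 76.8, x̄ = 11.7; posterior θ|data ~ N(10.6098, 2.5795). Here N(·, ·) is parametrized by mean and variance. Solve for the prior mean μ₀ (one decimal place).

The posterior mean is a precision-weighted average: μ_n = (τ₀μ₀ + τ_data·x̄)/(τ₀+τ_data), with τ₀=1/σ₀² and τ_data=n/σ².
Here τ₀ = 1/43.3 = 0.023095 and τ_data = 28/76.8 = 0.364583, so τ_n = 0.387678.
Rearranging for μ₀: μ₀ = (μ_n·τ_n − τ_data·x̄)/τ₀ = (10.6098·0.387678 − 0.364583·11.7) / 0.023095 = -0.152435/0.023095 ≈ -6.6.

μ₀ = -6.6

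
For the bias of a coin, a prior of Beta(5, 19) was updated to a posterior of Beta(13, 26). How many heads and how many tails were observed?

8 heads and 7 tails

Beta is conjugate to the binomial likelihood: posterior = Beta(a+s, b+f).
So s = 13 − 5 = 8 and f = 26 − 19 = 7.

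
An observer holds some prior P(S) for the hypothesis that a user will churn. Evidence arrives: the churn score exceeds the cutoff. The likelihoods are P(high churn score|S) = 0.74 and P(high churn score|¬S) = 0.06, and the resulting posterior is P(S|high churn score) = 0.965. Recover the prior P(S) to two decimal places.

P(S) = 0.69

Bayes' rule in odds form gives O(S|E) = O(S)·[P(E|S)/P(E|¬S)], hence O(S) = O(S|E)/LR.
Posterior odds = 0.965/(1−0.965) = 27.5714. LR = 0.74/0.06 = 12.3333.
Prior odds = 27.5714/12.3333 = 2.2355, so P(S) = 2.2355/(1+2.2355) ≈ 0.69.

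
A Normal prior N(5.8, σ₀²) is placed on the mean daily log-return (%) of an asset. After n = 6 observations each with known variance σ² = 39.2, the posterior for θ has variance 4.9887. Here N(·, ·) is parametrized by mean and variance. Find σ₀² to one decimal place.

For the Normal–Normal model with known σ², precisions add: τ_n = τ₀ + n/σ².
So 1/σ₀² = 1/4.9887 − 6/39.2 = 0.200453 − 0.153061 = 0.047392.
Hence σ₀² = 1/0.047392 ≈ 21.1.

σ₀² = 21.1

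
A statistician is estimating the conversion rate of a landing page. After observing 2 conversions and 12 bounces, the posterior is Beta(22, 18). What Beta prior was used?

Under Beta–binomial conjugacy the posterior parameters are (a+s, b+f).
Subtract the data counts: 22−2=20, 18−12=6.

Beta(20, 6)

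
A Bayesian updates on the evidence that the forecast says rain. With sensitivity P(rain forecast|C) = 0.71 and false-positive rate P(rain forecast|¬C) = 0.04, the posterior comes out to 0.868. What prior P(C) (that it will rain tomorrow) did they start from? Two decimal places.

In odds form, posterior odds = prior odds × likelihood ratio, so prior odds = posterior odds ÷ LR.
Posterior odds = 0.868/(1−0.868) = 6.5758. LR = 0.71/0.04 = 17.7500.
Prior odds = 6.5758/17.7500 = 0.3705, so P(C) = 0.3705/(1+0.3705) ≈ 0.27.

P(C) = 0.27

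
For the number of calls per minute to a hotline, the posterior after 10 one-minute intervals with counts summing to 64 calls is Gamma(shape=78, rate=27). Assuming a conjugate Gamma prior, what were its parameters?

A Gamma(α, β) prior (rate parametrization) on a Poisson rate with n observations summing to S gives posterior Gamma(α+S, β+n).
So α = 78 − 64 = 14 and β = 27 − 10 = 17.

Gamma(shape=14, rate=17)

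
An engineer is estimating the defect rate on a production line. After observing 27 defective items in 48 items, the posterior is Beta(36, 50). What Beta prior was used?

Under Beta–binomial conjugacy the posterior parameters are (α+s, β+f).
So α = 36 − 27 = 9 and β = 50 − 21 = 29.

Beta(9, 29)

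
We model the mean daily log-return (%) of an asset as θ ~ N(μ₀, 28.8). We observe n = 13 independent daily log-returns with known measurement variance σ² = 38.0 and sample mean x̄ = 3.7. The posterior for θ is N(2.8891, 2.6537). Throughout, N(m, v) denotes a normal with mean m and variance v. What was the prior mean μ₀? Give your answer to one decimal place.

μ₀ = -5.1

The posterior mean is a precision-weighted average: μ_n = (τ₀μ₀ + τ_data·x̄)/(τ₀+τ_data), with τ₀=1/σ₀² and τ_data=n/σ².
Here τ₀ = 1/28.8 = 0.034722 and τ_data = 13/38.0 = 0.342105, so τ_n = 0.376827.
Rearranging for μ₀: μ₀ = (μ_n·τ_n − τ_data·x̄)/τ₀ = (2.8891·0.376827 − 0.342105·3.7) / 0.034722 = -0.177098/0.034722 ≈ -5.1.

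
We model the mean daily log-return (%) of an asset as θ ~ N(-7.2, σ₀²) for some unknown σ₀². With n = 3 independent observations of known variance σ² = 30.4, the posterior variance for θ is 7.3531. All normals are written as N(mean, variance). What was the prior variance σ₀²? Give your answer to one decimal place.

σ₀² = 26.8

For the Normal–Normal model with known σ², precisions add: τ_n = τ₀ + n/σ².
So 1/σ₀² = 1/7.3531 − 3/30.4 = 0.135997 − 0.098684 = 0.037313.
Hence σ₀² = 1/0.037313 ≈ 26.8.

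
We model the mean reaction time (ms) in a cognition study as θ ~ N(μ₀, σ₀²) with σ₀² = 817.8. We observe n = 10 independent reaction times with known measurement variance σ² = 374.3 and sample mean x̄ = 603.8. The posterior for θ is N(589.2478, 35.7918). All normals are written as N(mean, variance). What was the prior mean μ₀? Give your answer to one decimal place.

μ₀ = 271.3

The posterior mean is a precision-weighted average: μ_n = (τ₀μ₀ + τ_data·x̄)/(τ₀+τ_data), with τ₀=1/σ₀² and τ_data=n/σ².
Here τ₀ = 1/817.8 = 0.001223 and τ_data = 10/374.3 = 0.026717, so τ_n = 0.027940.
Rearranging for μ₀: μ₀ = (μ_n·τ_n − τ_data·x̄)/τ₀ = (589.2478·0.027940 − 0.026717·603.8) / 0.001223 = 0.331859/0.001223 ≈ 271.3.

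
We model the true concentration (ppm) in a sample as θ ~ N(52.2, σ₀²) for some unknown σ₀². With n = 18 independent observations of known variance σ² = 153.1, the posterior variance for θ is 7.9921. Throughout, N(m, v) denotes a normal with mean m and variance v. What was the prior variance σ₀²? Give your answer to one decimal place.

For the Normal–Normal model with known σ², precisions add: τ_n = τ₀ + n/σ².
So 1/σ₀² = 1/7.9921 − 18/153.1 = 0.125124 − 0.117570 = 0.007554.
Hence σ₀² = 1/0.007554 ≈ 132.4.

σ₀² = 132.4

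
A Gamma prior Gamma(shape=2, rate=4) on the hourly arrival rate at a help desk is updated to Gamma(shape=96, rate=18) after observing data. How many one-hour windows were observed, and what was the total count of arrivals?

n = 14 one-hour windows with total 94 arrivals

A Gamma(α, β) prior (rate parametrization) on a Poisson rate with n observations summing to S gives posterior Gamma(α+S, β+n).
Matching: Σxᵢ = 96 − 2 = 94 and n = 18 − 4 = 14.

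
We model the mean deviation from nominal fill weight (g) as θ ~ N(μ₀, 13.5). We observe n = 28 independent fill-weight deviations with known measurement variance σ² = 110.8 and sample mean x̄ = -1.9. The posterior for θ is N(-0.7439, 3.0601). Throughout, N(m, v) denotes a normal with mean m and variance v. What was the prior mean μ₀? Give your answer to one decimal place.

μ₀ = 3.2

The posterior mean is a precision-weighted average: μ_n = (τ₀μ₀ + τ_data·x̄)/(τ₀+τ_data), with τ₀=1/σ₀² and τ_data=n/σ².
Here τ₀ = 1/13.5 = 0.074074 and τ_data = 28/110.8 = 0.252708, so τ_n = 0.326782.
Rearranging for μ₀: μ₀ = (μ_n·τ_n − τ_data·x̄)/τ₀ = (-0.7439·0.326782 − 0.252708·-1.9) / 0.074074 = 0.237052/0.074074 ≈ 3.2.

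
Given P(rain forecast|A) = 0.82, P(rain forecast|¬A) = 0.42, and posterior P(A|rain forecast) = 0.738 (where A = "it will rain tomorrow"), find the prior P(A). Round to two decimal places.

In odds form, posterior odds = prior odds × likelihood ratio, so prior odds = posterior odds ÷ LR.
Posterior odds = 0.738/(1−0.738) = 2.8168. LR = 0.82/0.42 = 1.9524.
Prior odds = 2.8168/1.9524 = 1.4427, so P(A) = 1.4427/(1+1.4427) ≈ 0.59.

P(A) = 0.59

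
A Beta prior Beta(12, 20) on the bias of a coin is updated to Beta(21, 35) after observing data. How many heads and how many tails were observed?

9 heads and 15 tails

Under Beta–binomial conjugacy the posterior parameters are (α+s, β+f).
So s = 21 − 12 = 9 and f = 35 − 20 = 15.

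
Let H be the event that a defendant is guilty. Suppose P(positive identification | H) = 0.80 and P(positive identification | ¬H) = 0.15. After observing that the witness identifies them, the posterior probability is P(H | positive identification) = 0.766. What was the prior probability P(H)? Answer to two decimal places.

Bayes' rule in odds form gives O(H|E) = O(H)·[P(E|H)/P(E|¬H)], hence O(H) = O(H|E)/LR.
Posterior odds = 0.766/(1−0.766) = 3.2735. LR = 0.80/0.15 = 5.3333.
Prior odds = 3.2735/5.3333 = 0.6138, so P(H) = 0.6138/(1+0.6138) ≈ 0.38.

P(H) = 0.38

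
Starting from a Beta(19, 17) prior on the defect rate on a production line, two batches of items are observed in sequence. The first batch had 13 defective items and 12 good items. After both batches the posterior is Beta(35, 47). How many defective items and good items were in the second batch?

Because Beta–binomial updating is additive in the counts, the combined data contributed (α_post−α_prior, β_post−β_prior) successes and failures.
Total across both batches: 35−19=16 defective items, 47−17=30 good items.
Subtract the first batch: 16−13=3 defective items and 30−12=18 good items.

3 defective items and 18 good items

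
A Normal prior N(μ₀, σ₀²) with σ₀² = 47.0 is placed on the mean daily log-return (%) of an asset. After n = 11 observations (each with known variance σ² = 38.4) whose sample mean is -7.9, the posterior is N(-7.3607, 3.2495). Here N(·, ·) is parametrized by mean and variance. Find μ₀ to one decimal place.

μ₀ = -0.1

With known observation variance, the Normal–Normal posterior has precision τ_n = τ₀ + n/σ² and mean μ_n = (τ₀μ₀ + (n/σ²)x̄)/τ_n.
Here τ₀ = 1/47.0 = 0.021277 and τ_data = 11/38.4 = 0.286458, so τ_n = 0.307735.
Rearranging for μ₀: μ₀ = (μ_n·τ_n − τ_data·x̄)/τ₀ = (-7.3607·0.307735 − 0.286458·-7.9) / 0.021277 = -0.002127/0.021277 ≈ -0.1.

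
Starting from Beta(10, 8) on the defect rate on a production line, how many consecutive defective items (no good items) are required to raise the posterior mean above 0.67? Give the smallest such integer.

After k defective items and 0 good items the posterior is Beta(10+k, 8), with mean (10+k)/(10+8+k).
Set (10+k)/(18+k) > 0.67 and solve: k > (0.67·18 − 10)/(1 − 0.67) = 6.242.
The smallest integer exceeding 6.242 is 7, and checking k=7: (17)/(25) = 0.6800 > 0.67.

k = 7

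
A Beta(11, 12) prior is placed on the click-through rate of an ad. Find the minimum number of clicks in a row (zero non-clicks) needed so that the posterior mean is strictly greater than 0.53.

k = 3

After k clicks and 0 non-clicks the posterior is Beta(11+k, 12), with mean (11+k)/(11+12+k).
Set (11+k)/(23+k) > 0.53 and solve: k > (0.53·23 − 11)/(1 − 0.53) = 2.532.
The smallest integer exceeding 2.532 is 3.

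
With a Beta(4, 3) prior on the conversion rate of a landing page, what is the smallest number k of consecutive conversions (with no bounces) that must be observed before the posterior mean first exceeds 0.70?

k = 4

After k conversions and 0 bounces the posterior is Beta(4+k, 3), with mean (4+k)/(4+3+k).
Set (4+k)/(7+k) > 0.70 and solve: k > (0.70·7 − 4)/(1 − 0.70) = 3.000.
The smallest integer exceeding 3.000 is 4.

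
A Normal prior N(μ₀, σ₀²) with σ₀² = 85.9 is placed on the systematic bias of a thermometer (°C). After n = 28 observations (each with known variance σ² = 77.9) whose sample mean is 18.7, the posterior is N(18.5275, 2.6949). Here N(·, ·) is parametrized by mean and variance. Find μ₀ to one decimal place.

μ₀ = 13.2

With known observation variance, the Normal–Normal posterior has precision τ_n = τ₀ + n/σ² and mean μ_n = (τ₀μ₀ + (n/σ²)x̄)/τ_n.
Here τ₀ = 1/85.9 = 0.011641 and τ_data = 28/77.9 = 0.359435, so τ_n = 0.371076.
Rearranging for μ₀: μ₀ = (μ_n·τ_n − τ_data·x̄)/τ₀ = (18.5275·0.371076 − 0.359435·18.7) / 0.011641 = 0.153676/0.011641 ≈ 13.2.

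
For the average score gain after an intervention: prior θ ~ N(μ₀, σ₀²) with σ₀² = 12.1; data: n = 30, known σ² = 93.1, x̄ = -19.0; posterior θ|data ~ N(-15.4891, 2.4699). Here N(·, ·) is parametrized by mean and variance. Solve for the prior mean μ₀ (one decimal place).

The posterior mean is a precision-weighted average: μ_n = (τ₀μ₀ + τ_data·x̄)/(τ₀+τ_data), with τ₀=1/σ₀² and τ_data=n/σ².
Here τ₀ = 1/12.1 = 0.082645 and τ_data = 30/93.1 = 0.322234, so τ_n = 0.404879.
Rearranging for μ₀: μ₀ = (μ_n·τ_n − τ_data·x̄)/τ₀ = (-15.4891·0.404879 − 0.322234·-19.0) / 0.082645 = -0.148765/0.082645 ≈ -1.8.

μ₀ = -1.8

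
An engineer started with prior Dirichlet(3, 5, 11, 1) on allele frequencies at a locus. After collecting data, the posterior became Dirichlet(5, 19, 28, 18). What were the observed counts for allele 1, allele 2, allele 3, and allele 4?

For a Dirichlet(α) prior with multinomial counts c, the posterior is Dirichlet(α + c) componentwise.
Counts are posterior − prior componentwise: 5−3=2, 19−5=14, 28−11=17, 18−1=17.

counts (2, 14, 17, 17)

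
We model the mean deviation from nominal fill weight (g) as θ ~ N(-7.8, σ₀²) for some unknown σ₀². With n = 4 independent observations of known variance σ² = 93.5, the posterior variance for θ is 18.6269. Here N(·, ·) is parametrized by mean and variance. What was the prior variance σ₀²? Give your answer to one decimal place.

Posterior precision equals prior precision plus data precision: 1/σ_n² = 1/σ₀² + n/σ².
So 1/σ₀² = 1/18.6269 − 4/93.5 = 0.053686 − 0.042781 = 0.010905.
Hence σ₀² = 1/0.010905 ≈ 91.7.

σ₀² = 91.7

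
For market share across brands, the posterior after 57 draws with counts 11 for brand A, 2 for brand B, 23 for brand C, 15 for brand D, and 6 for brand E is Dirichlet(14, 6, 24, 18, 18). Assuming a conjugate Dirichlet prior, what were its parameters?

Dirichlet(3, 4, 1, 3, 12)

For a Dirichlet(α) prior with multinomial counts c, the posterior is Dirichlet(α + c) componentwise.
Subtract each count from the matching posterior parameter: 14−11=3, 6−2=4, 24−23=1, 18−15=3, 18−6=12.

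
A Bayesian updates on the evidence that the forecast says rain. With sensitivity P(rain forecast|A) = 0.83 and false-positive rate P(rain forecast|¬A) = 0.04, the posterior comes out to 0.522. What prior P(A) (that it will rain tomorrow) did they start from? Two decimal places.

P(A) = 0.05

In odds form, posterior odds = prior odds × likelihood ratio, so prior odds = posterior odds ÷ LR.
Posterior odds = 0.522/(1−0.522) = 1.0921. LR = 0.83/0.04 = 20.7500.
Prior odds = 1.0921/20.7500 = 0.0526, so P(A) = 0.0526/(1+0.0526) ≈ 0.05.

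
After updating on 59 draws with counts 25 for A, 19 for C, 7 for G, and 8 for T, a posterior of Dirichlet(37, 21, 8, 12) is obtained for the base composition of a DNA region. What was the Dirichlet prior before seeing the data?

Dirichlet(12, 2, 1, 4)

For a Dirichlet(α) prior with multinomial counts c, the posterior is Dirichlet(α + c) componentwise.
Subtract each count from the matching posterior parameter: 37−25=12, 21−19=2, 8−7=1, 12−8=4.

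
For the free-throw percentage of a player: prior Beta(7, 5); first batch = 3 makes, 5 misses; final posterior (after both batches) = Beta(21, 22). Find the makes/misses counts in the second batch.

11 makes and 12 misses

Sequential conjugate updates are equivalent to a single update on the pooled data, so total successes = posterior α − prior α and total failures = posterior β − prior β.
Total across both batches: 21−7=14 makes, 22−5=17 misses.
Subtract the first batch: 14−3=11 makes and 17−5=12 misses.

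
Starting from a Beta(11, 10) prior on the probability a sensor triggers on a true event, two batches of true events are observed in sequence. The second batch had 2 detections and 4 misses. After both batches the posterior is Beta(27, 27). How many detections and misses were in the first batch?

14 detections and 13 misses

Sequential conjugate updates are equivalent to a single update on the pooled data, so total successes = posterior α − prior α and total failures = posterior β − prior β.
Total across both batches: 27−11=16 detections, 27−10=17 misses.
Subtract the second batch: 16−2=14 detections and 17−4=13 misses.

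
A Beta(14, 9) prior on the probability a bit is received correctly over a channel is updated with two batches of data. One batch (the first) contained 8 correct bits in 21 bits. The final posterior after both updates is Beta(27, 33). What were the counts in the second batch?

Sequential conjugate updates are equivalent to a single update on the pooled data, so total successes = posterior α − prior α and total failures = posterior β − prior β.
Total across both batches: 27−14=13 correct bits, 33−9=24 errors.
Subtract the first batch: 13−8=5 correct bits and 24−13=11 errors.

5 correct bits and 11 errors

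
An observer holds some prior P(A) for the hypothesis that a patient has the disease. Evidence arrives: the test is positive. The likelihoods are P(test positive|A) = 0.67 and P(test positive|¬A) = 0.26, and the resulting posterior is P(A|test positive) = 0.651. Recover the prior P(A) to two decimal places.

In odds form, posterior odds = prior odds × likelihood ratio, so prior odds = posterior odds ÷ LR.
Posterior odds = 0.651/(1−0.651) = 1.8653. LR = 0.67/0.26 = 2.5769.
Prior odds = 1.8653/2.5769 = 0.7239, so P(A) = 0.7239/(1+0.7239) ≈ 0.42.

P(A) = 0.42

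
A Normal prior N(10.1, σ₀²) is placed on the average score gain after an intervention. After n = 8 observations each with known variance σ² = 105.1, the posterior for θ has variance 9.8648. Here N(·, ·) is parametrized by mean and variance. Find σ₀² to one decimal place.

σ₀² = 39.6

Posterior precision equals prior precision plus data precision: 1/σ_n² = 1/σ₀² + n/σ².
So 1/σ₀² = 1/9.8648 − 8/105.1 = 0.101371 − 0.076118 = 0.025253.
Hence σ₀² = 1/0.025253 ≈ 39.6.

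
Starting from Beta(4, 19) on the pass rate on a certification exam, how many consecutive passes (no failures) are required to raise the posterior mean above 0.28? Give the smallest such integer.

After k passes and 0 failures the posterior is Beta(4+k, 19), with mean (4+k)/(4+19+k).
Set (4+k)/(23+k) > 0.28 and solve: k > (0.28·23 − 4)/(1 − 0.28) = 3.389.
The smallest integer exceeding 3.389 is 4, and checking k=4: (8)/(27) = 0.2963 > 0.28.

k = 4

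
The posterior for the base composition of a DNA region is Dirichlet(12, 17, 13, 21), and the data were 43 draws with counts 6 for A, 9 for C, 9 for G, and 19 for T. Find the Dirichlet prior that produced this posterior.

Dirichlet(6, 8, 4, 2)

For a Dirichlet(α) prior with multinomial counts c, the posterior is Dirichlet(α + c) componentwise.
Subtract each count from the matching posterior parameter: 12−6=6, 17−9=8, 13−9=4, 21−19=2.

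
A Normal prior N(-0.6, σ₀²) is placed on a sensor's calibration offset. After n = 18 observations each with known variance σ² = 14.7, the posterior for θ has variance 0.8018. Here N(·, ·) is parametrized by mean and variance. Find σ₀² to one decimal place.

Posterior precision equals prior precision plus data precision: 1/σ_n² = 1/σ₀² + n/σ².
So 1/σ₀² = 1/0.8018 − 18/14.7 = 1.247194 − 1.224490 = 0.022704.
Hence σ₀² = 1/0.022704 ≈ 44.0.

σ₀² = 44.0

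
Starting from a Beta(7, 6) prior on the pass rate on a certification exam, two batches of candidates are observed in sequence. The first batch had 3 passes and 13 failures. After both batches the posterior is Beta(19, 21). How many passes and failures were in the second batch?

9 passes and 2 failures

Because Beta–binomial updating is additive in the counts, the combined data contributed (α_post−α_prior, β_post−β_prior) successes and failures.
Total across both batches: 19−7=12 passes, 21−6=15 failures.
Subtract the first batch: 12−3=9 passes and 15−13=2 failures.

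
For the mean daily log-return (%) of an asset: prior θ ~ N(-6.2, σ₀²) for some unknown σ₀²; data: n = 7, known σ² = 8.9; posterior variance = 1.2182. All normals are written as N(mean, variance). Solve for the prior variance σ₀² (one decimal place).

σ₀² = 29.1

For the Normal–Normal model with known σ², precisions add: τ_n = τ₀ + n/σ².
So 1/σ₀² = 1/1.2182 − 7/8.9 = 0.820883 − 0.786517 = 0.034366.
Hence σ₀² = 1/0.034366 ≈ 29.1.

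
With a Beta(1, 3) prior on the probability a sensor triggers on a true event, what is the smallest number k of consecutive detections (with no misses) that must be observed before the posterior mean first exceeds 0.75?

k = 9

After k detections and 0 misses the posterior is Beta(1+k, 3), with mean (1+k)/(1+3+k).
Set (1+k)/(4+k) > 0.75 and solve: k > (0.75·4 − 1)/(1 − 0.75) = 8.000.
The smallest integer exceeding 8.000 is 9.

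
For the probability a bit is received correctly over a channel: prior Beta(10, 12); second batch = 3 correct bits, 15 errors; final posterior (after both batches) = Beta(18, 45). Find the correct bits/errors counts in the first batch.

5 correct bits and 18 errors

Because Beta–binomial updating is additive in the counts, the combined data contributed (α_post−α_prior, β_post−β_prior) successes and failures.
Total across both batches: 18−10=8 correct bits, 45−12=33 errors.
Subtract the second batch: 8−3=5 correct bits and 33−15=18 errors.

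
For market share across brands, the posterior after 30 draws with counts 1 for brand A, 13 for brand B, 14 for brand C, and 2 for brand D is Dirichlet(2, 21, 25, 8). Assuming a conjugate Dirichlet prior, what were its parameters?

Dirichlet(1, 8, 11, 6)

For a Dirichlet(α) prior with multinomial counts c, the posterior is Dirichlet(α + c) componentwise.
Subtract each count from the matching posterior parameter: 2−1=1, 21−13=8, 25−14=11, 8−2=6.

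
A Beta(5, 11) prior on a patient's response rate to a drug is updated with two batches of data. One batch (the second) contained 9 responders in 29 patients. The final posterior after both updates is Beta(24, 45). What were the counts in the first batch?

10 responders and 14 non-responders

Sequential conjugate updates are equivalent to a single update on the pooled data, so total successes = posterior α − prior α and total failures = posterior β − prior β.
Total across both batches: 24−5=19 responders, 45−11=34 non-responders.
Subtract the second batch: 19−9=10 responders and 34−20=14 non-responders.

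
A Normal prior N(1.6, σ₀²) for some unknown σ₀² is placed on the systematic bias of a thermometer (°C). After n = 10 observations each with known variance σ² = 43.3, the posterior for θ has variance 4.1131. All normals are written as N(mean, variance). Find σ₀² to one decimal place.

σ₀² = 82.1

For the Normal–Normal model with known σ², precisions add: τ_n = τ₀ + n/σ².
So 1/σ₀² = 1/4.1131 − 10/43.3 = 0.243126 − 0.230947 = 0.012179.
Hence σ₀² = 1/0.012179 ≈ 82.1.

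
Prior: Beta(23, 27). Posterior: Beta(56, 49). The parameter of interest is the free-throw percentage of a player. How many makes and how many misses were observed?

Beta is conjugate to the binomial likelihood: posterior = Beta(a+s, b+f).
Match parameters: s=56−23=33, f=49−27=22.

33 makes and 22 misses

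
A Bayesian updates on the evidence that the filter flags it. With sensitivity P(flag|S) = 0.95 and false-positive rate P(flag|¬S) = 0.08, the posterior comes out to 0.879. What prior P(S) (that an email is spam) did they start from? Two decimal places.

In odds form, posterior odds = prior odds × likelihood ratio, so prior odds = posterior odds ÷ LR.
Posterior odds = 0.879/(1−0.879) = 7.2645. LR = 0.95/0.08 = 11.8750.
Prior odds = 7.2645/11.8750 = 0.6117, so P(S) = 0.6117/(1+0.6117) ≈ 0.38.

P(S) = 0.38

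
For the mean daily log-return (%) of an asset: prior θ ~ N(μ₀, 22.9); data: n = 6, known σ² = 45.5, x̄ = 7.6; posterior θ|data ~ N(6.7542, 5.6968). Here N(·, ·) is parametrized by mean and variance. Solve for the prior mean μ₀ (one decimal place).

μ₀ = 4.2

With known observation variance, the Normal–Normal posterior has precision τ_n = τ₀ + n/σ² and mean μ_n = (τ₀μ₀ + (n/σ²)x̄)/τ_n.
Here τ₀ = 1/22.9 = 0.043668 and τ_data = 6/45.5 = 0.131868, so τ_n = 0.175536.
Rearranging for μ₀: μ₀ = (μ_n·τ_n − τ_data·x̄)/τ₀ = (6.7542·0.175536 − 0.131868·7.6) / 0.043668 = 0.183408/0.043668 ≈ 4.2.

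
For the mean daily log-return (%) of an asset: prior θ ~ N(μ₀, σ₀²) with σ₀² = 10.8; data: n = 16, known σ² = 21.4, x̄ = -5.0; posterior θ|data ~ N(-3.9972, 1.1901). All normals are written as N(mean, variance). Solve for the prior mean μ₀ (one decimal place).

The posterior mean is a precision-weighted average: μ_n = (τ₀μ₀ + τ_data·x̄)/(τ₀+τ_data), with τ₀=1/σ₀² and τ_data=n/σ².
Here τ₀ = 1/10.8 = 0.092593 and τ_data = 16/21.4 = 0.747664, so τ_n = 0.840257.
Rearranging for μ₀: μ₀ = (μ_n·τ_n − τ_data·x̄)/τ₀ = (-3.9972·0.840257 − 0.747664·-5.0) / 0.092593 = 0.379645/0.092593 ≈ 4.1.

μ₀ = 4.1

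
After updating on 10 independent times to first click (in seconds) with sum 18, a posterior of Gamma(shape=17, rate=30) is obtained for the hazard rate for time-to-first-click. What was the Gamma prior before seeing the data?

For an exponential likelihood with a Gamma(α, β) prior on the rate, n observations with total T give posterior Gamma(α+n, β+T).
So α = 17 − 10 = 7 and β = 30 − 18 = 12.

Gamma(shape=7, rate=12)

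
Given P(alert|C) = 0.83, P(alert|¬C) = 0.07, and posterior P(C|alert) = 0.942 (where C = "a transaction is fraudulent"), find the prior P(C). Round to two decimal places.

P(C) = 0.58

Bayes' rule in odds form gives O(C|E) = O(C)·[P(E|C)/P(E|¬C)], hence O(C) = O(C|E)/LR.
Posterior odds = 0.942/(1−0.942) = 16.2414. LR = 0.83/0.07 = 11.8571.
Prior odds = 16.2414/11.8571 = 1.3698, so P(C) = 1.3698/(1+1.3698) ≈ 0.58.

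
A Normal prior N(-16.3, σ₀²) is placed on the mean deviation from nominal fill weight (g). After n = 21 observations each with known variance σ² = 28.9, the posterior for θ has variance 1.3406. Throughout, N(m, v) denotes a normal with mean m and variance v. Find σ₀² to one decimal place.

For the Normal–Normal model with known σ², precisions add: τ_n = τ₀ + n/σ².
So 1/σ₀² = 1/1.3406 − 21/28.9 = 0.745935 − 0.726644 = 0.019291.
Hence σ₀² = 1/0.019291 ≈ 51.8.

σ₀² = 51.8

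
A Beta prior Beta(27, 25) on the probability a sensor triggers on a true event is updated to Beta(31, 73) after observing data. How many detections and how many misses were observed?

Beta is conjugate to the binomial likelihood: posterior = Beta(a+s, b+f).
Match parameters: s=31−27=4, f=73−25=48.

4 detections and 48 misses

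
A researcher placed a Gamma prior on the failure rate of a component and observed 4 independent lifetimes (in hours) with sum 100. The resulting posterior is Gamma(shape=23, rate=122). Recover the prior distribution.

For an exponential likelihood with a Gamma(α, β) prior on the rate, n observations with total T give posterior Gamma(α+n, β+T).
So α = 23 − 4 = 19 and β = 122 − 100 = 22.

Gamma(shape=19, rate=22)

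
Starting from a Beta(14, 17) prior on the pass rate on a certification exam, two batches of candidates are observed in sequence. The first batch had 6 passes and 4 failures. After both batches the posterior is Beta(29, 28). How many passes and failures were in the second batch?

9 passes and 7 failures

Because Beta–binomial updating is additive in the counts, the combined data contributed (α_post−α_prior, β_post−β_prior) successes and failures.
Total across both batches: 29−14=15 passes, 28−17=11 failures.
Subtract the first batch: 15−6=9 passes and 11−4=7 failures.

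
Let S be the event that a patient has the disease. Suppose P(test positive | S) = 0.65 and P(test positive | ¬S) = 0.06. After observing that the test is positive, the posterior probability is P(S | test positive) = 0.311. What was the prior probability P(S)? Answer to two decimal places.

In odds form, posterior odds = prior odds × likelihood ratio, so prior odds = posterior odds ÷ LR.
Posterior odds = 0.311/(1−0.311) = 0.4514. LR = 0.65/0.06 = 10.8333.
Prior odds = 0.4514/10.8333 = 0.0417, so P(S) = 0.0417/(1+0.0417) ≈ 0.04.

P(S) = 0.04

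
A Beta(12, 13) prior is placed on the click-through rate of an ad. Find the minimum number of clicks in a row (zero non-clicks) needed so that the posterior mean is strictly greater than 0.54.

k = 4

After k clicks and 0 non-clicks the posterior is Beta(12+k, 13), with mean (12+k)/(12+13+k).
Set (12+k)/(25+k) > 0.54 and solve: k > (0.54·25 − 12)/(1 − 0.54) = 3.261.
The smallest integer exceeding 3.261 is 4.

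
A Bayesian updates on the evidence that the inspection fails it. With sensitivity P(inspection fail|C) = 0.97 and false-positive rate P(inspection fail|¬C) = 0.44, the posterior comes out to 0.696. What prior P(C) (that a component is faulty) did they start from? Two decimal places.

P(C) = 0.51

Bayes' rule in odds form gives O(C|E) = O(C)·[P(E|C)/P(E|¬C)], hence O(C) = O(C|E)/LR.
Posterior odds = 0.696/(1−0.696) = 2.2895. LR = 0.97/0.44 = 2.2045.
Prior odds = 2.2895/2.2045 = 1.0386, so P(C) = 1.0386/(1+1.0386) ≈ 0.51.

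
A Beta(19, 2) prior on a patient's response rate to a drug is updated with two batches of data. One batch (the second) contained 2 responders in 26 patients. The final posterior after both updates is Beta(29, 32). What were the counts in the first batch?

8 responders and 6 non-responders

Sequential conjugate updates are equivalent to a single update on the pooled data, so total successes = posterior α − prior α and total failures = posterior β − prior β.
Total across both batches: 29−19=10 responders, 32−2=30 non-responders.
Subtract the second batch: 10−2=8 responders and 30−24=6 non-responders.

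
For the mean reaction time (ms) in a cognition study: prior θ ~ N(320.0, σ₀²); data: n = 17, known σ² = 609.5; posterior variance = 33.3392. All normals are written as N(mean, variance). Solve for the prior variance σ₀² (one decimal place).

Posterior precision equals prior precision plus data precision: 1/σ_n² = 1/σ₀² + n/σ².
So 1/σ₀² = 1/33.3392 − 17/609.5 = 0.029995 − 0.027892 = 0.002103.
Hence σ₀² = 1/0.002103 ≈ 475.5.

σ₀² = 475.5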